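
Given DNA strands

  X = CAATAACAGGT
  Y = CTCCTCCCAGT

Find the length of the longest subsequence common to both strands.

Let dp[i][j] be the LCS length of the first i bases of X and the first j bases of Y. dp[i][j] = dp[i-1][j-1]+1 when the i-th and j-th bases match, else max(dp[i-1][j], dp[i][j-1]).
    ·  C  T  C  C  T  C  C  C  A  G  T
 ·  0  0  0  0  0  0  0  0  0  0  0  0
 C  0  1  1  1  1  1  1  1  1  1  1  1
 A  0  1  1  1  1  1  1  1  1  2  2  2
 A  0  1  1  1  1  1  1  1  1  2  2  2
 T  0  1  2  2  2  2  2  2  2  2  2  3
 A  0  1  2  2  2  2  2  2  2  3  3  3
 A  0  1  2  2  2  2  2  2  2  3  3  3
 C  0  1  2  3  3  3  3  3  3  3  3  3
 A  0  1  2  3  3  3  3  3  3  4  4  4
 G  0  1  2  3  3  3  3  3  3  4  5  5
 G  0  1  2  3  3  3  3  3  3  4  5  5
 T  0  1  2  3  3  4  4  4  4  4  5  6
dp[11][11] = 6. One LCS (by backtracking along matches): CTCAGT.

6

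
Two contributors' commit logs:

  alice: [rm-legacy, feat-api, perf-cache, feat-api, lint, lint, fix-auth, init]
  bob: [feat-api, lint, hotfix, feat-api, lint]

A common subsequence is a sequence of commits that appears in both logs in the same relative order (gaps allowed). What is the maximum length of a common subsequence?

Taking feat-api (alice #2, bob #1); then feat-api (alice #4, bob #4); then lint (alice #6, bob #5) gives a common subsequence of length 3. The LCS DP gives dp[8][5] = 3, so this is optimal.

3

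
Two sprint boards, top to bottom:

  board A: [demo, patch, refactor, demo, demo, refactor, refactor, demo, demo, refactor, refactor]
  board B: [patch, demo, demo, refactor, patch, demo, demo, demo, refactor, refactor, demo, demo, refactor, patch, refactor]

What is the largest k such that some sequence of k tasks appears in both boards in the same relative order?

One common subsequence of length 10: demo [1,3], patch [2,5], demo [4,7], demo [5,8], refactor [6,9], refactor [7,10], demo [8,11], demo [9,12], refactor [10,13], refactor [11,15]. dp[11][15] = 10 confirms this is the maximum.

10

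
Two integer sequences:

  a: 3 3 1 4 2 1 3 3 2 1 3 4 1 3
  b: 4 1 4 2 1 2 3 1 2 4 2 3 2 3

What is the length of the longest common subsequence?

8

Match 1 [3,2], then 4 [4,3], then 2 [5,4], then 1 [6,5], then 3 [7,7], then 3 [8,12], then 2 [9,13], then 3 [14,14] — 8 values in the same relative order in both. dp[14][14] = 8 confirms this is the maximum.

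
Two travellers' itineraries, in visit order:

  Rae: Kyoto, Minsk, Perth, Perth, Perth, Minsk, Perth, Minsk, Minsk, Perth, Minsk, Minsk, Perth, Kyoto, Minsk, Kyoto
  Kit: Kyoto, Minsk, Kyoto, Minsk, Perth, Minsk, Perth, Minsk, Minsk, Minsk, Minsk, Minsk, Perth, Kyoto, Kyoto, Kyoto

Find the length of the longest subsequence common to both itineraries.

12

One common subsequence of length 12: Kyoto [1,3]; then Minsk [2,4]; then Perth [3,5]; then Perth [5,7]; then Minsk [6,8]; then Minsk [8,9]; then Minsk [9,10]; then Minsk [11,11]; then Minsk [12,12]; then Perth [13,13]; then Kyoto [14,15]; then Kyoto [16,16]. dp[16][16] = 12 confirms this is the maximum.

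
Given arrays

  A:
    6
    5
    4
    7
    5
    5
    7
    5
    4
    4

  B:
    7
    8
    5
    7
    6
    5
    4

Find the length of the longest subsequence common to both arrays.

Let dp[i][j] be the LCS length of the first i values of A and the first j values of B. dp[i][j] = dp[i-1][j-1]+1 when the i-th and j-th values match, else max(dp[i-1][j], dp[i][j-1]).
    ·  7  8  5  7  6  5  4
 ·  0  0  0  0  0  0  0  0
 6  0  0  0  0  0  1  1  1
 5  0  0  0  1  1  1  2  2
 4  0  0  0  1  1  1  2  3
 7  0  1  1  1  2  2  2  3
 5  0  1  1  2  2  2  3  3
 5  0  1  1  2  2  2  3  3
 7  0  1  1  2  3  3  3  3
 5  0  1  1  2  3  3  4  4
 4  0  1  1  2  3  3  4  5
 4  0  1  1  2  3  3  4  5
dp[10][7] = 5. One LCS (by backtracking along matches): 7, 5, 7, 5, 4.

5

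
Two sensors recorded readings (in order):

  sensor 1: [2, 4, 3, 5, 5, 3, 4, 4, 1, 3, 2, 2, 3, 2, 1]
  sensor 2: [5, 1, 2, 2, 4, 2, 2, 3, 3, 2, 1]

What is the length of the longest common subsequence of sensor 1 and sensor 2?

7

Pick 2 at sensor 1[1]=sensor 2[4] → 4 at sensor 1[8]=sensor 2[5] → 2 at sensor 1[11]=sensor 2[6] → 2 at sensor 1[12]=sensor 2[7] → 3 at sensor 1[13]=sensor 2[9] → 2 at sensor 1[14]=sensor 2[10] → 1 at sensor 1[15]=sensor 2[11]; all 7 values appear in both, in order. Since dp[15][11] = 7, nothing longer is possible.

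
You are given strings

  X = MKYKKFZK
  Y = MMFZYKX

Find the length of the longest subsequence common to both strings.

One common subsequence of length 4: M (X #1, Y #2), F (X #6, Y #3), Z (X #7, Y #4), K (X #8, Y #6), and the DP table's final entry dp[8][7] is also 4, so no common subsequence is longer.

4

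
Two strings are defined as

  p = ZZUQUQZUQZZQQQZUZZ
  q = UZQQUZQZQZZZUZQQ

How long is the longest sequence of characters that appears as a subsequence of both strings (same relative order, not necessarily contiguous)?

11

Pick Z (p #1, q #2), then Q (p #4, q #4), then U (p #5, q #5), then Q (p #6, q #7), then Z (p #7, q #8), then Q (p #9, q #9), then Z (p #10, q #10), then Z (p #11, q #11), then Z (p #15, q #12), then U (p #16, q #13), then Z (p #17, q #14); all 11 characters appear in both, in order, and the DP table's final entry dp[18][16] is also 11, so no common subsequence is longer.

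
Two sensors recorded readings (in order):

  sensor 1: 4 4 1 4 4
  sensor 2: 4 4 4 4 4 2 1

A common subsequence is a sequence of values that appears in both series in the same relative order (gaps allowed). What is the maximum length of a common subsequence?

Let dp[i][j] be the LCS length of the first i values of sensor 1 and the first j values of sensor 2. dp[i][j] = dp[i-1][j-1]+1 when the i-th and j-th values match, else max(dp[i-1][j], dp[i][j-1]).
    ·  4  4  4  4  4  2  1
 ·  0  0  0  0  0  0  0  0
 4  0  1  1  1  1  1  1  1
 4  0  1  2  2  2  2  2  2
 1  0  1  2  2  2  2  2  3
 4  0  1  2  3  3  3  3  3
 4  0  1  2  3  4  4  4  4
dp[5][7] = 4. One LCS (by backtracking along matches): 4, 4, 4, 4.

4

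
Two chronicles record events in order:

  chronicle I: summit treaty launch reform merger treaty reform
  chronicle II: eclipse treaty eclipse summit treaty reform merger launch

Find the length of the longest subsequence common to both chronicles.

Pick summit at chronicle I[1]=chronicle II[4] → treaty at chronicle I[2]=chronicle II[5] → reform at chronicle I[4]=chronicle II[6] → merger at chronicle I[5]=chronicle II[7]; all 4 events appear in both, in order. Since dp[7][8] = 4, nothing longer is possible.

4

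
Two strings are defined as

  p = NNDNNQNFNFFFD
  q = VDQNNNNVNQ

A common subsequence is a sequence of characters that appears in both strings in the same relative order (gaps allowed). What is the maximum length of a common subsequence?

5

Match N [1,5] → N [2,6] → N [4,7] → N [5,9] → Q [6,10] — 5 characters in the same relative order in both, and the DP table's final entry dp[13][10] is also 5, so no common subsequence is longer.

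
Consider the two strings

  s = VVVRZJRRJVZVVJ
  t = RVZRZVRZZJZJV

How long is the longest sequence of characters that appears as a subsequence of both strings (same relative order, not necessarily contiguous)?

7

One common subsequence of length 7: V at s[1]=t[2] → V at s[3]=t[6] → R at s[4]=t[7] → Z at s[5]=t[9] → J at s[6]=t[10] → J at s[9]=t[12] → V at s[13]=t[13]. dp[14][13] = 7 confirms this is the maximum.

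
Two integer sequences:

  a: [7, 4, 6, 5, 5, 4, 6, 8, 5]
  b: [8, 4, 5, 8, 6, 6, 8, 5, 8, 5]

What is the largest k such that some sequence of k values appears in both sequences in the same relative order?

5

Let dp[i][j] be the LCS length of the first i values of a and the first j values of b. dp[i][j] = dp[i-1][j-1]+1 when the i-th and j-th values match, else max(dp[i-1][j], dp[i][j-1]).
    ·  8  4  5  8  6  6  8  5  8  5
 ·  0  0  0  0  0  0  0  0  0  0  0
 7  0  0  0  0  0  0  0  0  0  0  0
 4  0  0  1  1  1  1  1  1  1  1  1
 6  0  0  1  1  1  2  2  2  2  2  2
 5  0  0  1  2  2  2  2  2  3  3  3
 5  0  0  1  2  2  2  2  2  3  3  4
 4  0  0  1  2  2  2  2  2  3  3  4
 6  0  0  1  2  2  3  3  3  3  3  4
 8  0  1  1  2  3  3  3  4  4  4  4
 5  0  1  1  2  3  3  3  4  5  5  5
dp[9][10] = 5. One LCS (by backtracking along matches): 4, 6, 5, 8, 5.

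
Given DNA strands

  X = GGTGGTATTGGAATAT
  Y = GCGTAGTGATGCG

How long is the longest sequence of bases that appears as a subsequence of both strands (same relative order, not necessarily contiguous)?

Taking G (X #1, Y #1), then G (X #2, Y #3), then T (X #3, Y #4), then G (X #4, Y #6), then G (X #5, Y #8), then A (X #7, Y #9), then T (X #9, Y #10), then G (X #10, Y #11), then G (X #11, Y #13) gives a common subsequence of length 9. The LCS DP gives dp[16][13] = 9, so this is optimal.

9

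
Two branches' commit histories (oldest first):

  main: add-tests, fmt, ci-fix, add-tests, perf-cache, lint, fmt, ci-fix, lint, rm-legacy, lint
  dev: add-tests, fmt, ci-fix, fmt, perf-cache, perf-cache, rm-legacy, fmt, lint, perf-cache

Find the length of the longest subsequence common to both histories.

Taking add-tests [1,1], fmt [2,2], ci-fix [3,3], perf-cache [5,6], fmt [7,8], lint [9,9] gives a common subsequence of length 6. dp[11][10] = 6 confirms this is the maximum.

6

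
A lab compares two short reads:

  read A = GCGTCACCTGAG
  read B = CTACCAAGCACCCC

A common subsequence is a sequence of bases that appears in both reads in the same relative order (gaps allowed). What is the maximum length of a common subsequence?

7

Taking C [2,1], then T [4,2], then A [6,3], then C [7,4], then C [8,5], then G [10,8], then A [11,10] gives a common subsequence of length 7, and the DP table's final entry dp[12][14] is also 7, so no common subsequence is longer.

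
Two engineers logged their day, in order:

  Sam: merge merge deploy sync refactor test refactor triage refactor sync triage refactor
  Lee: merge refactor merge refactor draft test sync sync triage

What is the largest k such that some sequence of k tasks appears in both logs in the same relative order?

6

Taking merge [1,1]; then merge [2,3]; then refactor [5,4]; then test [6,6]; then sync [10,8]; then triage [11,9] gives a common subsequence of length 6. dp[12][9] = 6 confirms this is the maximum.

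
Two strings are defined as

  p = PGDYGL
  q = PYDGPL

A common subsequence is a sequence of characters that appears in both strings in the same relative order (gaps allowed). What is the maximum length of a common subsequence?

4

Pick P (p #1, q #1) → D (p #3, q #3) → G (p #5, q #4) → L (p #6, q #6); all 4 characters appear in both, in order. Since dp[6][6] = 4, nothing longer is possible.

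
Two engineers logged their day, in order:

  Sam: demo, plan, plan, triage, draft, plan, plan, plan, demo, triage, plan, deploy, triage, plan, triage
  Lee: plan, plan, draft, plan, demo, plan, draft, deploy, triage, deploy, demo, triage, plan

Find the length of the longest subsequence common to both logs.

9

One common subsequence of length 9: plan [2,1], plan [3,2], draft [5,3], plan [6,4], plan [7,6], triage [10,9], deploy [12,10], triage [13,12], plan [14,13], and the DP table's final entry dp[15][13] is also 9, so no common subsequence is longer.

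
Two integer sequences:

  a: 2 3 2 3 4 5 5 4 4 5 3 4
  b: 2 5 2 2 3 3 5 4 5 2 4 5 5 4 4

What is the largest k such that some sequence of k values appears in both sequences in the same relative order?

Taking 2 (a #1, b #4); then 3 (a #2, b #6); then 2 (a #3, b #10); then 4 (a #5, b #11); then 5 (a #6, b #12); then 5 (a #7, b #13); then 4 (a #9, b #14); then 4 (a #12, b #15) gives a common subsequence of length 8, and the DP table's final entry dp[12][15] is also 8, so no common subsequence is longer.

8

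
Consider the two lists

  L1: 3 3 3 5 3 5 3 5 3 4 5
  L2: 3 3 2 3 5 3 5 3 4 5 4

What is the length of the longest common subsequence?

Pick 3 (L1 #1, L2 #1), then 3 (L1 #2, L2 #2), then 3 (L1 #3, L2 #4), then 5 (L1 #4, L2 #5), then 3 (L1 #5, L2 #6), then 5 (L1 #6, L2 #7), then 3 (L1 #7, L2 #8), then 5 (L1 #8, L2 #10), then 4 (L1 #10, L2 #11); all 9 values appear in both, in order, and the DP table's final entry dp[11][11] is also 9, so no common subsequence is longer.

9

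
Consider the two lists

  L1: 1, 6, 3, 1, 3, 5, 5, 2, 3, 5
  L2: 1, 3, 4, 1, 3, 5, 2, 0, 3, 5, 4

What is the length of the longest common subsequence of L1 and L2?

8

One common subsequence of length 8: 1 [1,1]; then 3 [3,2]; then 1 [4,4]; then 3 [5,5]; then 5 [7,6]; then 2 [8,7]; then 3 [9,9]; then 5 [10,10], and the DP table's final entry dp[10][11] is also 8, so no common subsequence is longer.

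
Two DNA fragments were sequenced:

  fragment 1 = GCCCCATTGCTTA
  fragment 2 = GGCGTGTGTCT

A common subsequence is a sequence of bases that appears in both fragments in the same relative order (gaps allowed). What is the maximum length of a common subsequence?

7

Match G (fragment 1 #1, fragment 2 #2), C (fragment 1 #2, fragment 2 #3), T (fragment 1 #7, fragment 2 #5), T (fragment 1 #8, fragment 2 #7), G (fragment 1 #9, fragment 2 #8), C (fragment 1 #10, fragment 2 #10), T (fragment 1 #12, fragment 2 #11) — 7 bases in the same relative order in both, and the DP table's final entry dp[13][11] is also 7, so no common subsequence is longer.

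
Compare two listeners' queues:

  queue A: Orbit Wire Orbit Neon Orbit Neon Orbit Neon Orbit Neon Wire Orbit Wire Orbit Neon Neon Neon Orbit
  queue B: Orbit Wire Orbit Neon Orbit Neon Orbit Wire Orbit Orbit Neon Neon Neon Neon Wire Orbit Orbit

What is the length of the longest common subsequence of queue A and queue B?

Pick Orbit [1,1] → Wire [2,2] → Orbit [5,3] → Neon [6,4] → Orbit [7,5] → Neon [8,6] → Orbit [9,7] → Wire [11,8] → Orbit [12,9] → Orbit [14,10] → Neon [15,12] → Neon [16,13] → Neon [17,14] → Orbit [18,17]; all 14 songs appear in both, in order, and the DP table's final entry dp[18][17] is also 14, so no common subsequence is longer.

14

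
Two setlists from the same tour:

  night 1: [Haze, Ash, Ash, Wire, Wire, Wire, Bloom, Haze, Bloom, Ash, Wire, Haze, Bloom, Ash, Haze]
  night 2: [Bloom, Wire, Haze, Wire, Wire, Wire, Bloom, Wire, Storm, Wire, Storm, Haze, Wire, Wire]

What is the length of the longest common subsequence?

7

Match Haze (night 1 #1, night 2 #3) → Wire (night 1 #4, night 2 #4) → Wire (night 1 #5, night 2 #5) → Wire (night 1 #6, night 2 #6) → Bloom (night 1 #7, night 2 #7) → Haze (night 1 #8, night 2 #12) → Wire (night 1 #11, night 2 #14) — 7 songs in the same relative order in both. The LCS DP gives dp[15][14] = 7, so this is optimal.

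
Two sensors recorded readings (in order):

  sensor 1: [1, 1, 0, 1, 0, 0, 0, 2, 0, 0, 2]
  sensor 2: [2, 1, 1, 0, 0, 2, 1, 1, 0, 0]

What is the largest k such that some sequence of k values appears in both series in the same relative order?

7

One common subsequence of length 7: 1 [2,2], then 1 [4,3], then 0 [6,4], then 0 [7,5], then 2 [8,6], then 0 [9,9], then 0 [10,10]. dp[11][10] = 7 confirms this is the maximum.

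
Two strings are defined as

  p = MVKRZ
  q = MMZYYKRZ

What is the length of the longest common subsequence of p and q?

One common subsequence of length 4: M [1,2], then K [3,6], then R [4,7], then Z [5,8]. The LCS DP gives dp[5][8] = 4, so this is optimal.

4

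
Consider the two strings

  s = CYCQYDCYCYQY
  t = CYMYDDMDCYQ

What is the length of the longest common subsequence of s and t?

Taking C [1,1], then Y [2,2], then Y [5,4], then D [6,8], then C [9,9], then Y [10,10], then Q [11,11] gives a common subsequence of length 7, and the DP table's final entry dp[12][11] is also 7, so no common subsequence is longer.

7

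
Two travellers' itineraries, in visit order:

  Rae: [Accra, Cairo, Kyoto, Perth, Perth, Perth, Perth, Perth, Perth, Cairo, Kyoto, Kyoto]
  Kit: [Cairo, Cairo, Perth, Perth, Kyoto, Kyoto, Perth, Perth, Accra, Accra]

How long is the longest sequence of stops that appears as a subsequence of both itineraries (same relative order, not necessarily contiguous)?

Match Cairo [2,2] → Perth [4,3] → Perth [5,4] → Perth [6,7] → Perth [7,8] — 5 stops in the same relative order in both. The LCS DP gives dp[12][10] = 5, so this is optimal.

5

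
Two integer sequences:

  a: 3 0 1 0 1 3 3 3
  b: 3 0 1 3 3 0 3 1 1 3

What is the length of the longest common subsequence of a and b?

Pick 3 at a[1]=b[1]; then 0 at a[2]=b[2]; then 1 at a[3]=b[3]; then 0 at a[4]=b[6]; then 1 at a[5]=b[9]; then 3 at a[8]=b[10]; all 6 values appear in both, in order. dp[8][10] = 6 confirms this is the maximum.

6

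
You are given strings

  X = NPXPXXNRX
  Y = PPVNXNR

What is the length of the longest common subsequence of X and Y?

5

Pick P [2,1] → P [4,2] → X [6,5] → N [7,6] → R [8,7]; all 5 characters appear in both, in order, and the DP table's final entry dp[9][7] is also 5, so no common subsequence is longer.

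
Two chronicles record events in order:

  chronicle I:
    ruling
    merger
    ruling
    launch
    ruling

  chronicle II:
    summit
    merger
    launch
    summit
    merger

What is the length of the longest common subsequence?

One common subsequence of length 2: merger [2,2] → launch [4,3]. Since dp[5][5] = 2, nothing longer is possible.

2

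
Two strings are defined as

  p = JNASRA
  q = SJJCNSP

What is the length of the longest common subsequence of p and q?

3

Let dp[i][j] be the LCS length of the first i characters of p and the first j characters of q. dp[i][j] = dp[i-1][j-1]+1 when the i-th and j-th characters match, else max(dp[i-1][j], dp[i][j-1]).
    ·  S  J  J  C  N  S  P
 ·  0  0  0  0  0  0  0  0
 J  0  0  1  1  1  1  1  1
 N  0  0  1  1  1  2  2  2
 A  0  0  1  1  1  2  2  2
 S  0  1  1  1  1  2  3  3
 R  0  1  1  1  1  2  3  3
 A  0  1  1  1  1  2  3  3
dp[6][7] = 3. One LCS (by backtracking along matches): JNS.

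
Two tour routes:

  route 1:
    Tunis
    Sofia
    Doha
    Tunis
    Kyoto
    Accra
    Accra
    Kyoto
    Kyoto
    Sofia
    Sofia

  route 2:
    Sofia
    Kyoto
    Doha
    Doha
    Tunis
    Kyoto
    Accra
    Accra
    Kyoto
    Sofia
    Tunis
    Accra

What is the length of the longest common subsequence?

Taking Sofia (route 1 #2, route 2 #1) → Doha (route 1 #3, route 2 #4) → Tunis (route 1 #4, route 2 #5) → Kyoto (route 1 #5, route 2 #6) → Accra (route 1 #6, route 2 #7) → Accra (route 1 #7, route 2 #8) → Kyoto (route 1 #9, route 2 #9) → Sofia (route 1 #10, route 2 #10) gives a common subsequence of length 8. The LCS DP gives dp[11][12] = 8, so this is optimal.

8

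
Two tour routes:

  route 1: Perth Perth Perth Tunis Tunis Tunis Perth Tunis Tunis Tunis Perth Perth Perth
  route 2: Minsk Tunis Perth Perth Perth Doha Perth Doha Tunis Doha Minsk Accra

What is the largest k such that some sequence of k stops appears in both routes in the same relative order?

Pick Perth (route 1 #1, route 2 #3); then Perth (route 1 #2, route 2 #4); then Perth (route 1 #3, route 2 #5); then Perth (route 1 #7, route 2 #7); then Tunis (route 1 #8, route 2 #9); all 5 stops appear in both, in order, and the DP table's final entry dp[13][12] is also 5, so no common subsequence is longer.

5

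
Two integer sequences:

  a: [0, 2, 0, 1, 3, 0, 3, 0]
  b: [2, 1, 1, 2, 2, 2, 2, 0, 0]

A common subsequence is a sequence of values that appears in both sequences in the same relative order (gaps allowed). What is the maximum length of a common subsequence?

Let dp[i][j] be the LCS length of the first i values of a and the first j values of b. dp[i][j] = dp[i-1][j-1]+1 when the i-th and j-th values match, else max(dp[i-1][j], dp[i][j-1]).
    ·  2  1  1  2  2  2  2  0  0
 ·  0  0  0  0  0  0  0  0  0  0
 0  0  0  0  0  0  0  0  0  1  1
 2  0  1  1  1  1  1  1  1  1  1
 0  0  1  1  1  1  1  1  1  2  2
 1  0  1  2  2  2  2  2  2  2  2
 3  0  1  2  2  2  2  2  2  2  2
 0  0  1  2  2  2  2  2  2  3  3
 3  0  1  2  2  2  2  2  2  3  3
 0  0  1  2  2  2  2  2  2  3  4
dp[8][9] = 4. One LCS (by backtracking along matches): 2, 1, 0, 0.

4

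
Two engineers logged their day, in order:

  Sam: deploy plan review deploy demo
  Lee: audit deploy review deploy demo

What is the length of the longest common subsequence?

4

Taking deploy (Sam #1, Lee #2), review (Sam #3, Lee #3), deploy (Sam #4, Lee #4), demo (Sam #5, Lee #5) gives a common subsequence of length 4. dp[5][5] = 4 confirms this is the maximum.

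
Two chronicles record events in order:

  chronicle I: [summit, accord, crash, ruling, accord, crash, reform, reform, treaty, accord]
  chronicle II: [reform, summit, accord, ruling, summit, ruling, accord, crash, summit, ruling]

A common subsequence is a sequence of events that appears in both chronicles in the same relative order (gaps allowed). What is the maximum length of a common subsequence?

One common subsequence of length 5: summit at chronicle I[1]=chronicle II[2] → accord at chronicle I[2]=chronicle II[3] → ruling at chronicle I[4]=chronicle II[6] → accord at chronicle I[5]=chronicle II[7] → crash at chronicle I[6]=chronicle II[8]. Since dp[10][10] = 5, nothing longer is possible.

5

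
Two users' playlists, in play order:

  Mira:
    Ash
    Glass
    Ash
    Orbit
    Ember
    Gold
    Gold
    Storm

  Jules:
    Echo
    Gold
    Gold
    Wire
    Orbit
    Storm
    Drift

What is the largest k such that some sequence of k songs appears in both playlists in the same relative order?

Pick Gold (Mira #6, Jules #2), then Gold (Mira #7, Jules #3), then Storm (Mira #8, Jules #6); all 3 songs appear in both, in order. Since dp[8][7] = 3, nothing longer is possible.

3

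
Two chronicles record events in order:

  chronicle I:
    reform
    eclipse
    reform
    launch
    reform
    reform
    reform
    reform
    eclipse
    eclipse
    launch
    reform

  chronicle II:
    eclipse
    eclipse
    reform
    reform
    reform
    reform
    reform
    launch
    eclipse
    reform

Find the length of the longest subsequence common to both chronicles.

8

One common subsequence of length 8: eclipse (chronicle I #2, chronicle II #2) → reform (chronicle I #3, chronicle II #3) → reform (chronicle I #5, chronicle II #4) → reform (chronicle I #6, chronicle II #5) → reform (chronicle I #7, chronicle II #6) → reform (chronicle I #8, chronicle II #7) → eclipse (chronicle I #10, chronicle II #9) → reform (chronicle I #12, chronicle II #10), and the DP table's final entry dp[12][10] is also 8, so no common subsequence is longer.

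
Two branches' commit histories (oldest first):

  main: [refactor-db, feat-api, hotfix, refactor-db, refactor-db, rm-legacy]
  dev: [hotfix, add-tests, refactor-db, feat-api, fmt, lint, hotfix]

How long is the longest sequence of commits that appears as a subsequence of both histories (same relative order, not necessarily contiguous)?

3

One common subsequence of length 3: refactor-db at main[1]=dev[3]; then feat-api at main[2]=dev[4]; then hotfix at main[3]=dev[7]. dp[6][7] = 3 confirms this is the maximum.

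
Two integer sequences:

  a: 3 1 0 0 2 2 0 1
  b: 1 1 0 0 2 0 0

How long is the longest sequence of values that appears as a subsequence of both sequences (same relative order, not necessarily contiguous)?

5

Match 1 [2,2], 0 [3,3], 0 [4,4], 2 [5,5], 0 [7,7] — 5 values in the same relative order in both, and the DP table's final entry dp[8][7] is also 5, so no common subsequence is longer.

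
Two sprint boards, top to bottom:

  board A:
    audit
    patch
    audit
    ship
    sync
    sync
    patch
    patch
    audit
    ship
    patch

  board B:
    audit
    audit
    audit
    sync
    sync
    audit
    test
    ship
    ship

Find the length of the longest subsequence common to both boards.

Pick audit (board A #1, board B #2) → audit (board A #3, board B #3) → sync (board A #5, board B #4) → sync (board A #6, board B #5) → audit (board A #9, board B #6) → ship (board A #10, board B #9); all 6 tasks appear in both, in order. dp[11][9] = 6 confirms this is the maximum.

6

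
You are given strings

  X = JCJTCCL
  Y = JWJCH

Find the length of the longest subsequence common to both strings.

3

One common subsequence of length 3: J at X[1]=Y[1]; then J at X[3]=Y[3]; then C at X[5]=Y[4], and the DP table's final entry dp[7][5] is also 3, so no common subsequence is longer.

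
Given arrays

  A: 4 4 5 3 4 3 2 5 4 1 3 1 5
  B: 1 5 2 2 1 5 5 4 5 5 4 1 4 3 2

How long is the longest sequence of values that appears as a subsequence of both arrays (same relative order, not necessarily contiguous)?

6

Match 4 at A[2]=B[8], then 5 at A[3]=B[9], then 5 at A[8]=B[10], then 4 at A[9]=B[11], then 1 at A[10]=B[12], then 3 at A[11]=B[14] — 6 values in the same relative order in both, and the DP table's final entry dp[13][15] is also 6, so no common subsequence is longer.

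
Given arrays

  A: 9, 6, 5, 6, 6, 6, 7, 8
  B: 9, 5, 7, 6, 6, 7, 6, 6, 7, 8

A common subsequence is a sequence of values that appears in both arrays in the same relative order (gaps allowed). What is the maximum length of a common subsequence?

7

Let dp[i][j] be the LCS length of the first i values of A and the first j values of B. dp[i][j] = dp[i-1][j-1]+1 when the i-th and j-th values match, else max(dp[i-1][j], dp[i][j-1]).
    ·  9  5  7  6  6  7  6  6  7  8
 ·  0  0  0  0  0  0  0  0  0  0  0
 9  0  1  1  1  1  1  1  1  1  1  1
 6  0  1  1  1  2  2  2  2  2  2  2
 5  0  1  2  2  2  2  2  2  2  2  2
 6  0  1  2  2  3  3  3  3  3  3  3
 6  0  1  2  2  3  4  4  4  4  4  4
 6  0  1  2  2  3  4  4  5  5  5  5
 7  0  1  2  3  3  4  5  5  5  6  6
 8  0  1  2  3  3  4  5  5  5  6  7
dp[8][10] = 7. One LCS (by backtracking along matches): 9, 6, 6, 6, 6, 7, 8.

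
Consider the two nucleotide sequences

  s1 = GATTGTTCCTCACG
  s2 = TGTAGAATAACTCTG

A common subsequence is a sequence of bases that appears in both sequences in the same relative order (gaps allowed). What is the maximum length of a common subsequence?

Taking G (s1 #1, s2 #2) → A (s1 #2, s2 #4) → G (s1 #5, s2 #5) → T (s1 #6, s2 #8) → T (s1 #7, s2 #12) → C (s1 #9, s2 #13) → T (s1 #10, s2 #14) → G (s1 #14, s2 #15) gives a common subsequence of length 8. dp[14][15] = 8 confirms this is the maximum.

8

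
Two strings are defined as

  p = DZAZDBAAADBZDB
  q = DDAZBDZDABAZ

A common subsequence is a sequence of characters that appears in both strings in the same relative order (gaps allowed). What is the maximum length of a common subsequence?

8

Match D (p #1, q #2); then A (p #3, q #3); then Z (p #4, q #4); then B (p #6, q #5); then D (p #10, q #6); then Z (p #12, q #7); then D (p #13, q #8); then B (p #14, q #10) — 8 characters in the same relative order in both. The LCS DP gives dp[14][12] = 8, so this is optimal.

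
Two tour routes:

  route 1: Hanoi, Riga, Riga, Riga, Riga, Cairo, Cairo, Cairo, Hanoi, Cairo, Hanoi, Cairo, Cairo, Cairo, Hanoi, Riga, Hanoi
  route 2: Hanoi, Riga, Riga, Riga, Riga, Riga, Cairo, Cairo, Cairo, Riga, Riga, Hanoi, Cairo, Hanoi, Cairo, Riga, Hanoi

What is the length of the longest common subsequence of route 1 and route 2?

One common subsequence of length 14: Hanoi (route 1 #1, route 2 #1) → Riga (route 1 #2, route 2 #3) → Riga (route 1 #3, route 2 #4) → Riga (route 1 #4, route 2 #5) → Riga (route 1 #5, route 2 #6) → Cairo (route 1 #6, route 2 #7) → Cairo (route 1 #7, route 2 #8) → Cairo (route 1 #8, route 2 #9) → Hanoi (route 1 #9, route 2 #12) → Cairo (route 1 #10, route 2 #13) → Hanoi (route 1 #11, route 2 #14) → Cairo (route 1 #14, route 2 #15) → Riga (route 1 #16, route 2 #16) → Hanoi (route 1 #17, route 2 #17). The LCS DP gives dp[17][17] = 14, so this is optimal.

14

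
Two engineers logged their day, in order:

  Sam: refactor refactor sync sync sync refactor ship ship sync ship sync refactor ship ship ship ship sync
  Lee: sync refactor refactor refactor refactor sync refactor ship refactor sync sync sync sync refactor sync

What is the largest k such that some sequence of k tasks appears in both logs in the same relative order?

9

One common subsequence of length 9: refactor (Sam #1, Lee #4) → refactor (Sam #2, Lee #5) → sync (Sam #3, Lee #6) → sync (Sam #4, Lee #10) → sync (Sam #5, Lee #11) → sync (Sam #9, Lee #12) → sync (Sam #11, Lee #13) → refactor (Sam #12, Lee #14) → sync (Sam #17, Lee #15), and the DP table's final entry dp[17][15] is also 9, so no common subsequence is longer.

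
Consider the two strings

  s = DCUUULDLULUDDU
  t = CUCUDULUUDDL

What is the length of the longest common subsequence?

9

One common subsequence of length 9: C [2,1] → U [3,2] → U [4,4] → U [5,6] → L [8,7] → U [9,8] → U [11,9] → D [12,10] → D [13,11], and the DP table's final entry dp[14][12] is also 9, so no common subsequence is longer.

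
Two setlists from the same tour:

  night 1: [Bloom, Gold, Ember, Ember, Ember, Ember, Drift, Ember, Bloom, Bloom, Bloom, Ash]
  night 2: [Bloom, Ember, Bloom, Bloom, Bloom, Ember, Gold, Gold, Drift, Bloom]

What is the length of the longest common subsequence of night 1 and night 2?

Pick Bloom (night 1 #1, night 2 #1), then Ember (night 1 #3, night 2 #2), then Ember (night 1 #4, night 2 #6), then Drift (night 1 #7, night 2 #9), then Bloom (night 1 #11, night 2 #10); all 5 songs appear in both, in order, and the DP table's final entry dp[12][10] is also 5, so no common subsequence is longer.

5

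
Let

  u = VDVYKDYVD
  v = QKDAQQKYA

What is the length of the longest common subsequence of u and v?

Pick D (u #2, v #3); then K (u #5, v #7); then Y (u #7, v #8); all 3 characters appear in both, in order. Since dp[9][9] = 3, nothing longer is possible.

3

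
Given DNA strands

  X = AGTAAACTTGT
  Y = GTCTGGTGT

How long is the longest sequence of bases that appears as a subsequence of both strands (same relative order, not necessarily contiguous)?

Let dp[i][j] be the LCS length of the first i bases of X and the first j bases of Y. dp[i][j] = dp[i-1][j-1]+1 when the i-th and j-th bases match, else max(dp[i-1][j], dp[i][j-1]).
    ·  G  T  C  T  G  G  T  G  T
 ·  0  0  0  0  0  0  0  0  0  0
 A  0  0  0  0  0  0  0  0  0  0
 G  0  1  1  1  1  1  1  1  1  1
 T  0  1  2  2  2  2  2  2  2  2
 A  0  1  2  2  2  2  2  2  2  2
 A  0  1  2  2  2  2  2  2  2  2
 A  0  1  2  2  2  2  2  2  2  2
 C  0  1  2  3  3  3  3  3  3  3
 T  0  1  2  3  4  4  4  4  4  4
 T  0  1  2  3  4  4  4  5  5  5
 G  0  1  2  3  4  5  5  5  6  6
 T  0  1  2  3  4  5  5  6  6  7
dp[11][9] = 7. One LCS (by backtracking along matches): GTCTTGT.

7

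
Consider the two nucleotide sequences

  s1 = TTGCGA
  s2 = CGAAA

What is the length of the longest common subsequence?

3

Taking C (s1 #4, s2 #1), then G (s1 #5, s2 #2), then A (s1 #6, s2 #5) gives a common subsequence of length 3, and the DP table's final entry dp[6][5] is also 3, so no common subsequence is longer.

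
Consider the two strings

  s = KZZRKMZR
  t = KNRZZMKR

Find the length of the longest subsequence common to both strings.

Let dp[i][j] be the LCS length of the first i characters of s and the first j characters of t. dp[i][j] = dp[i-1][j-1]+1 when the i-th and j-th characters match, else max(dp[i-1][j], dp[i][j-1]).
    ·  K  N  R  Z  Z  M  K  R
 ·  0  0  0  0  0  0  0  0  0
 K  0  1  1  1  1  1  1  1  1
 Z  0  1  1  1  2  2  2  2  2
 Z  0  1  1  1  2  3  3  3  3
 R  0  1  1  2  2  3  3  3  4
 K  0  1  1  2  2  3  3  4  4
 M  0  1  1  2  2  3  4  4  4
 Z  0  1  1  2  3  3  4  4  4
 R  0  1  1  2  3  3  4  4  5
dp[8][8] = 5. One LCS (by backtracking along matches): KZZKR.

5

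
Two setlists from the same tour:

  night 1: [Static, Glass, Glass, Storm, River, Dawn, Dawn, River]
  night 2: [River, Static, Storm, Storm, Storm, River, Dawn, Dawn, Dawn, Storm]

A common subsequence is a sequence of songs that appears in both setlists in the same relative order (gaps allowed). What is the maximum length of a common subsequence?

5

Match Static (night 1 #1, night 2 #2); then Storm (night 1 #4, night 2 #5); then River (night 1 #5, night 2 #6); then Dawn (night 1 #6, night 2 #8); then Dawn (night 1 #7, night 2 #9) — 5 songs in the same relative order in both. Since dp[8][10] = 5, nothing longer is possible.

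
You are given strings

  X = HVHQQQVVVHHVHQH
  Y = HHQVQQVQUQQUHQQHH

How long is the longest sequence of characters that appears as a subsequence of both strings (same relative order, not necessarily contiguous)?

Pick H (X #1, Y #1), H (X #3, Y #2), Q (X #4, Y #3), Q (X #5, Y #5), Q (X #6, Y #6), V (X #7, Y #7), H (X #10, Y #13), H (X #13, Y #16), H (X #15, Y #17); all 9 characters appear in both, in order, and the DP table's final entry dp[15][17] is also 9, so no common subsequence is longer.

9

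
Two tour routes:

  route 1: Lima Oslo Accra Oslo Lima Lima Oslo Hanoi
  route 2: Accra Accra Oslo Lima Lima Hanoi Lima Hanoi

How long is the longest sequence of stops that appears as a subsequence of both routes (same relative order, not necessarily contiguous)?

Pick Accra at route 1[3]=route 2[2], Oslo at route 1[4]=route 2[3], Lima at route 1[5]=route 2[5], Lima at route 1[6]=route 2[7], Hanoi at route 1[8]=route 2[8]; all 5 stops appear in both, in order. Since dp[8][8] = 5, nothing longer is possible.

5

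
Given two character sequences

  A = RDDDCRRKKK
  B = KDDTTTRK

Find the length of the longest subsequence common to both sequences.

Match D [2,2] → D [3,3] → R [7,7] → K [10,8] — 4 characters in the same relative order in both. The LCS DP gives dp[10][8] = 4, so this is optimal.

4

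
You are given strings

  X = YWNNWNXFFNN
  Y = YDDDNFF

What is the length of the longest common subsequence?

4

Let dp[i][j] be the LCS length of the first i characters of X and the first j characters of Y. dp[i][j] = dp[i-1][j-1]+1 when the i-th and j-th characters match, else max(dp[i-1][j], dp[i][j-1]).
    ·  Y  D  D  D  N  F  F
 ·  0  0  0  0  0  0  0  0
 Y  0  1  1  1  1  1  1  1
 W  0  1  1  1  1  1  1  1
 N  0  1  1  1  1  2  2  2
 N  0  1  1  1  1  2  2  2
 W  0  1  1  1  1  2  2  2
 N  0  1  1  1  1  2  2  2
 X  0  1  1  1  1  2  2  2
 F  0  1  1  1  1  2  3  3
 F  0  1  1  1  1  2  3  4
 N  0  1  1  1  1  2  3  4
 N  0  1  1  1  1  2  3  4
dp[11][7] = 4. One LCS (by backtracking along matches): YNFF.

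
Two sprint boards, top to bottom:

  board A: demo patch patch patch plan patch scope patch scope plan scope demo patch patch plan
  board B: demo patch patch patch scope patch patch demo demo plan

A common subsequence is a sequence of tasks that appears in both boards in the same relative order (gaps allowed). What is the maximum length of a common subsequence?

Taking demo [1,1], patch [2,2], patch [3,3], patch [4,4], patch [6,6], patch [8,7], demo [12,9], plan [15,10] gives a common subsequence of length 8. The LCS DP gives dp[15][10] = 8, so this is optimal.

8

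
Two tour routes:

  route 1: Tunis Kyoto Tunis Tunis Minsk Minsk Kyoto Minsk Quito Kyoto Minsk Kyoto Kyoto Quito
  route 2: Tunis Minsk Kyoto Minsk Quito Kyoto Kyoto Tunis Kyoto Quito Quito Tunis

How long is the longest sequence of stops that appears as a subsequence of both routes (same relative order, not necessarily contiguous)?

9

One common subsequence of length 9: Tunis at route 1[4]=route 2[1], Minsk at route 1[6]=route 2[2], Kyoto at route 1[7]=route 2[3], Minsk at route 1[8]=route 2[4], Quito at route 1[9]=route 2[5], Kyoto at route 1[10]=route 2[6], Kyoto at route 1[12]=route 2[7], Kyoto at route 1[13]=route 2[9], Quito at route 1[14]=route 2[11]. The LCS DP gives dp[14][12] = 9, so this is optimal.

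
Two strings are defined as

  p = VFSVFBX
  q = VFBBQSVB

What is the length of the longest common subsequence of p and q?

5

One common subsequence of length 5: V (p #1, q #1), then F (p #2, q #2), then S (p #3, q #6), then V (p #4, q #7), then B (p #6, q #8), and the DP table's final entry dp[7][8] is also 5, so no common subsequence is longer.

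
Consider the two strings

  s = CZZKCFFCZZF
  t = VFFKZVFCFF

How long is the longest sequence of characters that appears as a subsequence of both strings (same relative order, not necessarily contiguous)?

4

Let dp[i][j] be the LCS length of the first i characters of s and the first j characters of t. dp[i][j] = dp[i-1][j-1]+1 when the i-th and j-th characters match, else max(dp[i-1][j], dp[i][j-1]).
    ·  V  F  F  K  Z  V  F  C  F  F
 ·  0  0  0  0  0  0  0  0  0  0  0
 C  0  0  0  0  0  0  0  0  1  1  1
 Z  0  0  0  0  0  1  1  1  1  1  1
 Z  0  0  0  0  0  1  1  1  1  1  1
 K  0  0  0  0  1  1  1  1  1  1  1
 C  0  0  0  0  1  1  1  1  2  2  2
 F  0  0  1  1  1  1  1  2  2  3  3
 F  0  0  1  2  2  2  2  2  2  3  4
 C  0  0  1  2  2  2  2  2  3  3  4
 Z  0  0  1  2  2  3  3  3  3  3  4
 Z  0  0  1  2  2  3  3  3  3  3  4
 F  0  0  1  2  2  3  3  4  4  4  4
dp[11][10] = 4. One LCS (by backtracking along matches): ZCFF.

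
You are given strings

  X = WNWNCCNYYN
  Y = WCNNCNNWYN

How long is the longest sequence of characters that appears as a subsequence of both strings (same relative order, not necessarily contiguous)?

7

Taking W at X[1]=Y[1], N at X[2]=Y[3], N at X[4]=Y[4], C at X[5]=Y[5], N at X[7]=Y[7], Y at X[9]=Y[9], N at X[10]=Y[10] gives a common subsequence of length 7. The LCS DP gives dp[10][10] = 7, so this is optimal.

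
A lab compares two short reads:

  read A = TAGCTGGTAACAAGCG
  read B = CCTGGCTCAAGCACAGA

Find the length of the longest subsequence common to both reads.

Pick C [4,2]; then T [5,3]; then G [6,4]; then G [7,5]; then T [8,7]; then A [9,9]; then A [10,10]; then C [11,12]; then A [12,13]; then A [13,15]; then G [14,16]; all 11 bases appear in both, in order, and the DP table's final entry dp[16][17] is also 11, so no common subsequence is longer.

11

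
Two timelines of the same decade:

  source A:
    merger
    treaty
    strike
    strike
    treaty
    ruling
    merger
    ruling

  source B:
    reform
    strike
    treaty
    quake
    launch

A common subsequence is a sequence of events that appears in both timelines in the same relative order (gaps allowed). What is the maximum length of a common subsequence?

Taking strike at source A[4]=source B[2], then treaty at source A[5]=source B[3] gives a common subsequence of length 2. dp[8][5] = 2 confirms this is the maximum.

2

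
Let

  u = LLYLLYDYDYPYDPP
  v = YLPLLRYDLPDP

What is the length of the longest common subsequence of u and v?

8

Match L [1,2], then L [2,4], then L [4,5], then Y [6,7], then D [7,8], then P [11,10], then D [13,11], then P [15,12] — 8 characters in the same relative order in both. The LCS DP gives dp[15][12] = 8, so this is optimal.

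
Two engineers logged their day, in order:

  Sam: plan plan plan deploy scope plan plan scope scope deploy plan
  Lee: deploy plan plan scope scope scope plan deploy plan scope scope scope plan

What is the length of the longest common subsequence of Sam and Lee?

8

One common subsequence of length 8: plan [1,2], plan [2,3], plan [3,7], deploy [4,8], scope [5,10], scope [8,11], scope [9,12], plan [11,13], and the DP table's final entry dp[11][13] is also 8, so no common subsequence is longer.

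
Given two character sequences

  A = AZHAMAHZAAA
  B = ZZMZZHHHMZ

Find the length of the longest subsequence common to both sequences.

4

Pick Z at A[2]=B[5]; then H at A[3]=B[8]; then M at A[5]=B[9]; then Z at A[8]=B[10]; all 4 characters appear in both, in order, and the DP table's final entry dp[11][10] is also 4, so no common subsequence is longer.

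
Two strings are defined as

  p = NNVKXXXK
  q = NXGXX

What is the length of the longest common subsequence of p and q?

4

Let dp[i][j] be the LCS length of the first i characters of p and the first j characters of q. dp[i][j] = dp[i-1][j-1]+1 when the i-th and j-th characters match, else max(dp[i-1][j], dp[i][j-1]).
    ·  N  X  G  X  X
 ·  0  0  0  0  0  0
 N  0  1  1  1  1  1
 N  0  1  1  1  1  1
 V  0  1  1  1  1  1
 K  0  1  1  1  1  1
 X  0  1  2  2  2  2
 X  0  1  2  2  3  3
 X  0  1  2  2  3  4
 K  0  1  2  2  3  4
dp[8][5] = 4. One LCS (by backtracking along matches): NXXX.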